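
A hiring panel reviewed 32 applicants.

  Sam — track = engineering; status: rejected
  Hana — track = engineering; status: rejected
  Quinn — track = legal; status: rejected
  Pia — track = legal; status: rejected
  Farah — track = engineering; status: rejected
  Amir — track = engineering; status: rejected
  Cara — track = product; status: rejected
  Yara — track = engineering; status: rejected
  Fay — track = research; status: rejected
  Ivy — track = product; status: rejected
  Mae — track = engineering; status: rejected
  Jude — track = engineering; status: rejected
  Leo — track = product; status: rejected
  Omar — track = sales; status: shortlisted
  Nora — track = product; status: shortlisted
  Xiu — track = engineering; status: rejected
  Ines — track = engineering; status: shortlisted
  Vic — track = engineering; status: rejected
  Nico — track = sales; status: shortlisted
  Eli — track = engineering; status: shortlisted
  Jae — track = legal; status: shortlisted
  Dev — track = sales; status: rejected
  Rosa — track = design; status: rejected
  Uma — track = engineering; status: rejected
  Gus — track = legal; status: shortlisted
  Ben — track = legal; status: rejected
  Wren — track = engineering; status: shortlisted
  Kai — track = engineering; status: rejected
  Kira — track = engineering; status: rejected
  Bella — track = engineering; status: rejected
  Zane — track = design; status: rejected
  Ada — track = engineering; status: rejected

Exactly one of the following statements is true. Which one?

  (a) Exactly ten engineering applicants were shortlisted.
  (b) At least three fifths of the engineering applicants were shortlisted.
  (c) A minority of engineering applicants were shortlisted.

(c)

|A| = 17, |A ∩ B| = 3, |A ∖ B| = 14.
(a) requires |A ∩ B| = 10: false.
(b) requires |A ∩ B| / |A| ≥ 3/5: false.
(c) requires |A ∩ B| < |A ∖ B|: true.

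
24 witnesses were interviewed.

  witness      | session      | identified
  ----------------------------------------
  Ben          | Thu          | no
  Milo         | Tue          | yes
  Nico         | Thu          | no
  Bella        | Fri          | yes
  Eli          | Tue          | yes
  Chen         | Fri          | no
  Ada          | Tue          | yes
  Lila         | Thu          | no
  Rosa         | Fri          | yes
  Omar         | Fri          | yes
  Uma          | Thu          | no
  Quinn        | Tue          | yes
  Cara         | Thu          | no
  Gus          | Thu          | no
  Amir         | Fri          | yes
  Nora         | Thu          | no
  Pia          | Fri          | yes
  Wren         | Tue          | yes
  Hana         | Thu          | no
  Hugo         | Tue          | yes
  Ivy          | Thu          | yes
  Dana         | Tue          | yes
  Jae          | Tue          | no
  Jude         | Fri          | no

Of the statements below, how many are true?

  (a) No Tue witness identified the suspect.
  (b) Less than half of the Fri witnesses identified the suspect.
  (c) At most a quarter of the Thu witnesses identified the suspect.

1

(a) Tue: |A| = 8, |A ∩ B| = 7; needs A ∩ B = ∅ (|A ∩ B| = 0) — false.
(b) Fri: |A| = 7, |A ∩ B| = 5; needs |A ∩ B| < |A ∖ B| — false.
(c) Thu: |A| = 9, |A ∩ B| = 1; needs |A ∩ B| / |A| ≤ 1/4 — true.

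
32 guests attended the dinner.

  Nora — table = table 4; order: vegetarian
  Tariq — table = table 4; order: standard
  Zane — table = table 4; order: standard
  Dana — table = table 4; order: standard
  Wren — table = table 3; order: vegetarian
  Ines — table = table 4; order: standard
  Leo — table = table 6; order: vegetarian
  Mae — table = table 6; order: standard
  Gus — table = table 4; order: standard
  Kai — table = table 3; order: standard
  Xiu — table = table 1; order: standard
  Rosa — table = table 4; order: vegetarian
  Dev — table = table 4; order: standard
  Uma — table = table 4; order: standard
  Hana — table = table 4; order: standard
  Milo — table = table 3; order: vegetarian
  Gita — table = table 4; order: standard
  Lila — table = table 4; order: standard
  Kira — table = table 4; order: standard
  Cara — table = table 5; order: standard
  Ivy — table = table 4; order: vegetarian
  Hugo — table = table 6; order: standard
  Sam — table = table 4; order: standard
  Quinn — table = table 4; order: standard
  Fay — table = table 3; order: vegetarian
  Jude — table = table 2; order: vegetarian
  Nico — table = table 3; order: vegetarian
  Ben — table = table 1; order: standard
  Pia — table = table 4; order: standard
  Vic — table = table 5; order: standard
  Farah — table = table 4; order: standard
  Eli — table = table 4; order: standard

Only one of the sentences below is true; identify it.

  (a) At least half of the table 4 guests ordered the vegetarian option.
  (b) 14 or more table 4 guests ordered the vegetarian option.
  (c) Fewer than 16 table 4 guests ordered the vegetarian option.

|A| = 19, |A ∩ B| = 3, |A ∖ B| = 16.
(a) requires |A ∩ B| ≥ |A ∖ B|: false.
(b) requires |A ∩ B| ≥ 14: false.
(c) requires |A ∩ B| < 16: true.

(c)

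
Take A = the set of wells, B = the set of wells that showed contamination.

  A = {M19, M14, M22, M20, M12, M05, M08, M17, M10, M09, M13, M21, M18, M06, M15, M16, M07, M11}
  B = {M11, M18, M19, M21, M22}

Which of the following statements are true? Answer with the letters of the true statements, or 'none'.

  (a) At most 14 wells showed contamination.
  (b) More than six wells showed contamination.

|A| = 18, |A ∩ B| = 5, |A ∖ B| = 13.
(a) |A ∩ B| ≤ 14: holds.
(b) |A ∩ B| > 6: fails.

(a)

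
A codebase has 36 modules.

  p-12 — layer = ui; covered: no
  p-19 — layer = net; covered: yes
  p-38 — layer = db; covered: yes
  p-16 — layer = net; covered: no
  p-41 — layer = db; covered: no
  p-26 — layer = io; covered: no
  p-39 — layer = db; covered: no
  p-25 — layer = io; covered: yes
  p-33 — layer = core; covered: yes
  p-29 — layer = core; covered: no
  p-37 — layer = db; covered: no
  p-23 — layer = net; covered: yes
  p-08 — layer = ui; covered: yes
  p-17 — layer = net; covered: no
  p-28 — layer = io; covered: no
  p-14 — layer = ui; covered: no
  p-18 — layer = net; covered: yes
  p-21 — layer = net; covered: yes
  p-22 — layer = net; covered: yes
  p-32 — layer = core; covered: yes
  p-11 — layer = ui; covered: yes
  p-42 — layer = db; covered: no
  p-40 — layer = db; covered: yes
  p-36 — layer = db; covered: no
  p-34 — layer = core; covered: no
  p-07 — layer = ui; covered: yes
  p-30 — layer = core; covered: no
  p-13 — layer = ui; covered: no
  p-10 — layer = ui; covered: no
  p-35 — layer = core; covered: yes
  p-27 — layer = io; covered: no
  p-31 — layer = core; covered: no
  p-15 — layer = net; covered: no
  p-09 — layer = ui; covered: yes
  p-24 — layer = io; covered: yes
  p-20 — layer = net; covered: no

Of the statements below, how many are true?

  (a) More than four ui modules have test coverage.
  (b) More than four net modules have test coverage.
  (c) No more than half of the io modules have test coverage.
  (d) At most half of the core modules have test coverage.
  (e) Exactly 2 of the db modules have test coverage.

(a) ui: |A| = 8, |A ∩ B| = 4; needs |A ∩ B| > 4 — false.
(b) net: |A| = 9, |A ∩ B| = 5; needs |A ∩ B| > 4 — true.
(c) io: |A| = 5, |A ∩ B| = 2; needs |A ∩ B| ≤ |A ∖ B| — true.
(d) core: |A| = 7, |A ∩ B| = 3; needs |A ∩ B| ≤ |A ∖ B| — true.
(e) db: |A| = 7, |A ∩ B| = 2; needs |A ∩ B| = 2 — true.

4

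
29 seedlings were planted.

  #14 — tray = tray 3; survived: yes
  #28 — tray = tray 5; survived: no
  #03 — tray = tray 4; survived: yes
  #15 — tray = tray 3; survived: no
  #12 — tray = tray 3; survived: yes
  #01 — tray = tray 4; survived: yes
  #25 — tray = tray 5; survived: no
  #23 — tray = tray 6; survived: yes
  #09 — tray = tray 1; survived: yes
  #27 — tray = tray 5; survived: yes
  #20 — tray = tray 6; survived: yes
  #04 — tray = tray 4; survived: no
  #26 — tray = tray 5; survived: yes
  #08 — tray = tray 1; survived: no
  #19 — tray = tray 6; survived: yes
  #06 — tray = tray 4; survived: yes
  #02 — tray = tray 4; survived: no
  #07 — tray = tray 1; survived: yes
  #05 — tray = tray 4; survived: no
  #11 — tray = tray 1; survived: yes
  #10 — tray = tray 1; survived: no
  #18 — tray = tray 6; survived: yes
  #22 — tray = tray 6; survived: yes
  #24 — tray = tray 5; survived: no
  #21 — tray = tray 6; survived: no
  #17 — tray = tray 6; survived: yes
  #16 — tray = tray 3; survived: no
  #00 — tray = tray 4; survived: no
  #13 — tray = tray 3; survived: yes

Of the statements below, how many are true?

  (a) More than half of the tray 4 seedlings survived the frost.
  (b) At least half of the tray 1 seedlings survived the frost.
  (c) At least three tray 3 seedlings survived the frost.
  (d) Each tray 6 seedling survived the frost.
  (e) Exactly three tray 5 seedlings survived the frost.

2

(a) tray 4: |A| = 7, |A ∩ B| = 3; needs |A ∩ B| > |A ∖ B| — false.
(b) tray 1: |A| = 5, |A ∩ B| = 3; needs |A ∩ B| ≥ |A ∖ B| — true.
(c) tray 3: |A| = 5, |A ∩ B| = 3; needs |A ∩ B| ≥ 3 — true.
(d) tray 6: |A| = 7, |A ∩ B| = 6; needs A ⊆ B, i.e. every element of A is in B (|A ∖ B| = 0) — false.
(e) tray 5: |A| = 5, |A ∩ B| = 2; needs |A ∩ B| = 3 — false.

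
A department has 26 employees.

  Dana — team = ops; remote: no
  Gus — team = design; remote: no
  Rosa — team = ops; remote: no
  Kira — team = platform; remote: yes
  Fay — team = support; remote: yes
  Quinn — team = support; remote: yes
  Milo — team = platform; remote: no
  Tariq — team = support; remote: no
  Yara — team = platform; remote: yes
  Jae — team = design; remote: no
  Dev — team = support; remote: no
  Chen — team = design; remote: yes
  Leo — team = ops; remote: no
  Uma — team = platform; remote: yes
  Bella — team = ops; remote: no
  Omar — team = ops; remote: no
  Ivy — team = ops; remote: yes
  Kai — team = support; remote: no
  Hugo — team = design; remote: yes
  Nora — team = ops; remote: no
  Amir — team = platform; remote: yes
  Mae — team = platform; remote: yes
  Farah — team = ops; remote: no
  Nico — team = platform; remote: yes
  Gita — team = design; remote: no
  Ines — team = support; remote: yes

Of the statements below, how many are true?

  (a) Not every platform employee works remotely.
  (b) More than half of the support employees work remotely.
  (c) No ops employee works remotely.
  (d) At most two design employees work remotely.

(a) platform: |A| = 7, |A ∩ B| = 6; needs A ⊄ B (|A ∖ B| ≥ 1) — true.
(b) support: |A| = 6, |A ∩ B| = 3; needs |A ∩ B| > |A ∖ B| — false.
(c) ops: |A| = 8, |A ∩ B| = 1; needs A ∩ B = ∅ (|A ∩ B| = 0) — false.
(d) design: |A| = 5, |A ∩ B| = 2; needs |A ∩ B| ≤ 2 — true.

2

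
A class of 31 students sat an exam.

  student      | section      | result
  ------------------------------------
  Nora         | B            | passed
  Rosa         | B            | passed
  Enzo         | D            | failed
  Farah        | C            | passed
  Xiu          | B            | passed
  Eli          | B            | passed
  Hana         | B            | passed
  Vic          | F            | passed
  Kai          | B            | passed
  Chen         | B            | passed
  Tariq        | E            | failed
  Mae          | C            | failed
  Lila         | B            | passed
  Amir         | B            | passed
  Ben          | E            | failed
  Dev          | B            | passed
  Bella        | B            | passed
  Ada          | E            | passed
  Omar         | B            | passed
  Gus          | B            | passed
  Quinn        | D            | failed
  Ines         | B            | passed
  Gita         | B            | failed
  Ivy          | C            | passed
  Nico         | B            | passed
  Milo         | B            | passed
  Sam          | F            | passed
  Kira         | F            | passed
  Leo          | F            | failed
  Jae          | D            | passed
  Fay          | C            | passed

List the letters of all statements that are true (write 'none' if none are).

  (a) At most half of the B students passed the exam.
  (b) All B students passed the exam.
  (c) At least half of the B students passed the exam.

|A| = 17, |A ∩ B| = 16, |A ∖ B| = 1.
(a) |A ∩ B| ≤ |A ∖ B|: fails.
(b) A ⊆ B, i.e. every element of A is in B (|A ∖ B| = 0): fails.
(c) |A ∩ B| ≥ |A ∖ B|: holds.

(c)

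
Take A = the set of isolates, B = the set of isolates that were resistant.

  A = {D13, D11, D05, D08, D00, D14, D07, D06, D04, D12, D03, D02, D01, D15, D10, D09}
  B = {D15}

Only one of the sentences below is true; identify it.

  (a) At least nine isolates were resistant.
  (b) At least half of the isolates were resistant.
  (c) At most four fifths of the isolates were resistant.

(c)

|A| = 16, |A ∩ B| = 1, |A ∖ B| = 15.
(a) requires |A ∩ B| ≥ 9: false.
(b) requires |A ∩ B| ≥ |A ∖ B|: false.
(c) requires |A ∩ B| / |A| ≤ 4/5: true.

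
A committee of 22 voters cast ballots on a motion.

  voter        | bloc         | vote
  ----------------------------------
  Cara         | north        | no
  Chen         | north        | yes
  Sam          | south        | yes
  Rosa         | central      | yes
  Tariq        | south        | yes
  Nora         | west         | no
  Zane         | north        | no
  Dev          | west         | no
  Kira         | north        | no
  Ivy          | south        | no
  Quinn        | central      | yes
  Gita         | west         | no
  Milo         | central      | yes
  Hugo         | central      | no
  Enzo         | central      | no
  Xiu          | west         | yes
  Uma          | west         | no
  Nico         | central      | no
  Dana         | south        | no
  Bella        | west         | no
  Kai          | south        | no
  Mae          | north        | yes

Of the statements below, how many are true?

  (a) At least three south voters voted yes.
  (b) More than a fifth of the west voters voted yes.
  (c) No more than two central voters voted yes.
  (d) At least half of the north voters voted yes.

0

(a) south: |A| = 5, |A ∩ B| = 2; needs |A ∩ B| ≥ 3 — false.
(b) west: |A| = 6, |A ∩ B| = 1; needs |A ∩ B| / |A| > 1/5 — false.
(c) central: |A| = 6, |A ∩ B| = 3; needs |A ∩ B| ≤ 2 — false.
(d) north: |A| = 5, |A ∩ B| = 2; needs |A ∩ B| ≥ |A ∖ B| — false.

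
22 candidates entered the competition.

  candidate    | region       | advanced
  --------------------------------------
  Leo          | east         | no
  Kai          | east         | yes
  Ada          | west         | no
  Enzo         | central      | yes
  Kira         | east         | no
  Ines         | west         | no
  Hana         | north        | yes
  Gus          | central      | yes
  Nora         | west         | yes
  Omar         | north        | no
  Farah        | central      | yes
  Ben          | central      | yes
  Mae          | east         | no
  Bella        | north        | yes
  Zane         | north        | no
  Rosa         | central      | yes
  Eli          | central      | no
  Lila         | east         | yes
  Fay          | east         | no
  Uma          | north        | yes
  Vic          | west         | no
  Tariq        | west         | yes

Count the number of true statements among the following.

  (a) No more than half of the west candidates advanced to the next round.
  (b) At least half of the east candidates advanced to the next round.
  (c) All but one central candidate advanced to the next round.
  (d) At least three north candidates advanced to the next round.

3

(a) west: |A| = 5, |A ∩ B| = 2; needs |A ∩ B| ≤ |A ∖ B| — true.
(b) east: |A| = 6, |A ∩ B| = 2; needs |A ∩ B| ≥ |A ∖ B| — false.
(c) central: |A| = 6, |A ∩ B| = 5; needs |A ∖ B| = 1 — true.
(d) north: |A| = 5, |A ∩ B| = 3; needs |A ∩ B| ≥ 3 — true.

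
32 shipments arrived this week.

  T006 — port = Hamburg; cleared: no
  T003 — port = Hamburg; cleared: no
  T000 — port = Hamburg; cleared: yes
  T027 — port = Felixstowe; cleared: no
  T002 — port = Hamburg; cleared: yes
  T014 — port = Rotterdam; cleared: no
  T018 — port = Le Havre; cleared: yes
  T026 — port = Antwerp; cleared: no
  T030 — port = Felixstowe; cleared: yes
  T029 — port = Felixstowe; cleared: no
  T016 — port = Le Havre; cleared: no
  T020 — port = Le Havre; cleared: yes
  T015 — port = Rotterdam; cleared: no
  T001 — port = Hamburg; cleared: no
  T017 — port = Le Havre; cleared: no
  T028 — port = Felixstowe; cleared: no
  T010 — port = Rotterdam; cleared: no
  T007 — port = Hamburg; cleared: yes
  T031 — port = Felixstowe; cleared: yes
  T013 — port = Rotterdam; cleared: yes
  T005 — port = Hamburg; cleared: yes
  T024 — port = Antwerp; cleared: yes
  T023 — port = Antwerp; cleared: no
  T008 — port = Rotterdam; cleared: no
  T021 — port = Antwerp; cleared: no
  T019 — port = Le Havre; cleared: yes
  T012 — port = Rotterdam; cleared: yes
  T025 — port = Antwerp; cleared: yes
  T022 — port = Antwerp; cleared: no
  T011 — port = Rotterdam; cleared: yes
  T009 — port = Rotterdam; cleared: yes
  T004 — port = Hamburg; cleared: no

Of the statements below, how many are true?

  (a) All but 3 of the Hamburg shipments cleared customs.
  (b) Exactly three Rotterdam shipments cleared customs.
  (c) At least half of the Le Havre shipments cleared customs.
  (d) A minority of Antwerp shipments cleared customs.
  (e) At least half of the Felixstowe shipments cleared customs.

(a) Hamburg: |A| = 8, |A ∩ B| = 4; needs |A ∖ B| = 3 — false.
(b) Rotterdam: |A| = 8, |A ∩ B| = 4; needs |A ∩ B| = 3 — false.
(c) Le Havre: |A| = 5, |A ∩ B| = 3; needs |A ∩ B| ≥ |A ∖ B| — true.
(d) Antwerp: |A| = 6, |A ∩ B| = 2; needs |A ∩ B| < |A ∖ B| — true.
(e) Felixstowe: |A| = 5, |A ∩ B| = 2; needs |A ∩ B| ≥ |A ∖ B| — false.

2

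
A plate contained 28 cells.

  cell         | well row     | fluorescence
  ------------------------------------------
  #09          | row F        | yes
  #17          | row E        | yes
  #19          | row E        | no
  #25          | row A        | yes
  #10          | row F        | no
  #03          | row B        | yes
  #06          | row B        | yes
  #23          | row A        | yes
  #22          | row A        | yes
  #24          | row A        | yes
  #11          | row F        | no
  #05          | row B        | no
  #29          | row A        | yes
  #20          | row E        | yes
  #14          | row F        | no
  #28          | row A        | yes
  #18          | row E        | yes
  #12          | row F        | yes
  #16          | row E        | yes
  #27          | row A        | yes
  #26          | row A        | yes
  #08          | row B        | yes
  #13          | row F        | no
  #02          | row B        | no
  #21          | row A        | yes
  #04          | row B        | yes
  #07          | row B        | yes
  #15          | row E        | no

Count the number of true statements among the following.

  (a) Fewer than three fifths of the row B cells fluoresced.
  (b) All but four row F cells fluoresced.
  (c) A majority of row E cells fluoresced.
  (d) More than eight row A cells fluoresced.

(a) row B: |A| = 7, |A ∩ B| = 5; needs |A ∩ B| / |A| < 3/5 — false.
(b) row F: |A| = 6, |A ∩ B| = 2; needs |A ∖ B| = 4 — true.
(c) row E: |A| = 6, |A ∩ B| = 4; needs |A ∩ B| > |A ∖ B| — true.
(d) row A: |A| = 9, |A ∩ B| = 9; needs |A ∩ B| > 8 — true.

3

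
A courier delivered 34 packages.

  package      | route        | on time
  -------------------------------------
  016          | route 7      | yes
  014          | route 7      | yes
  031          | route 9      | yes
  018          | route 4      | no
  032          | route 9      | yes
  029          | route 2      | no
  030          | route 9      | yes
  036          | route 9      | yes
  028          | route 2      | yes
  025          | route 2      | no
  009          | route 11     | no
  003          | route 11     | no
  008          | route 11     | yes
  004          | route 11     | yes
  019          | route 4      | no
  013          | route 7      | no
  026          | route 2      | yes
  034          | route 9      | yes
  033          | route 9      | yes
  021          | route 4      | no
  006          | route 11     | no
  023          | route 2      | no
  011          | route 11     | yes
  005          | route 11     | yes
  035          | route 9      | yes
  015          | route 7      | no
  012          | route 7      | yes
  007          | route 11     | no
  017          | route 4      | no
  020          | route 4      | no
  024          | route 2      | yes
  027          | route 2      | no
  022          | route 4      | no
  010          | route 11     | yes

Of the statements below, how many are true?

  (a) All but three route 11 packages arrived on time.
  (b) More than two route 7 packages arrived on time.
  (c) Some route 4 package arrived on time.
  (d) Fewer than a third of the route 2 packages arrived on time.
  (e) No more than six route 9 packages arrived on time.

1

(a) route 11: |A| = 9, |A ∩ B| = 5; needs |A ∖ B| = 3 — false.
(b) route 7: |A| = 5, |A ∩ B| = 3; needs |A ∩ B| > 2 — true.
(c) route 4: |A| = 6, |A ∩ B| = 0; needs A ∩ B ≠ ∅ (|A ∩ B| ≥ 1) — false.
(d) route 2: |A| = 7, |A ∩ B| = 3; needs |A ∩ B| / |A| < 1/3 — false.
(e) route 9: |A| = 7, |A ∩ B| = 7; needs |A ∩ B| ≤ 6 — false.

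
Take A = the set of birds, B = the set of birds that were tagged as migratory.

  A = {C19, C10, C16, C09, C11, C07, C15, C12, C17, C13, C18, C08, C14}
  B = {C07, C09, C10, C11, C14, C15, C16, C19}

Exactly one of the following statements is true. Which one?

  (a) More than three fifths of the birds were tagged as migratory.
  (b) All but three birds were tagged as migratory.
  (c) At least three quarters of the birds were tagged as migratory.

(a)

|A| = 13, |A ∩ B| = 8, |A ∖ B| = 5.
(a) requires |A ∩ B| / |A| > 3/5: true.
(b) requires |A ∖ B| = 3: false.
(c) requires |A ∩ B| / |A| ≥ 3/4: false.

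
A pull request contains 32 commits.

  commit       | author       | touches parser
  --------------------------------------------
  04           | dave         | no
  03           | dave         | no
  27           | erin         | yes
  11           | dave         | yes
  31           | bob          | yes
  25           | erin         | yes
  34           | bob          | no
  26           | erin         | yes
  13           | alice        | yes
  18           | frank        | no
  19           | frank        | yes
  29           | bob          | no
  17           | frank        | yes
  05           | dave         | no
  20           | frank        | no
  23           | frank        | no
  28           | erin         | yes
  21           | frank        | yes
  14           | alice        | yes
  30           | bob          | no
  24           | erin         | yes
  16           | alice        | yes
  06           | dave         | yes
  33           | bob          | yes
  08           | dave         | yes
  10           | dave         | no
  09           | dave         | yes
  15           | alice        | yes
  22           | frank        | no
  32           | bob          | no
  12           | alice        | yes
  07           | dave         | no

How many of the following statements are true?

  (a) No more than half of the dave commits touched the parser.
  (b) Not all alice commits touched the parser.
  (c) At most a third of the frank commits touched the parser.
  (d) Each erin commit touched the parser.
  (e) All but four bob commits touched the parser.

3

(a) dave: |A| = 9, |A ∩ B| = 4; needs |A ∩ B| ≤ |A ∖ B| — true.
(b) alice: |A| = 5, |A ∩ B| = 5; needs A ⊄ B (|A ∖ B| ≥ 1) — false.
(c) frank: |A| = 7, |A ∩ B| = 3; needs |A ∩ B| / |A| ≤ 1/3 — false.
(d) erin: |A| = 5, |A ∩ B| = 5; needs A ⊆ B, i.e. every element of A is in B (|A ∖ B| = 0) — true.
(e) bob: |A| = 6, |A ∩ B| = 2; needs |A ∖ B| = 4 — true.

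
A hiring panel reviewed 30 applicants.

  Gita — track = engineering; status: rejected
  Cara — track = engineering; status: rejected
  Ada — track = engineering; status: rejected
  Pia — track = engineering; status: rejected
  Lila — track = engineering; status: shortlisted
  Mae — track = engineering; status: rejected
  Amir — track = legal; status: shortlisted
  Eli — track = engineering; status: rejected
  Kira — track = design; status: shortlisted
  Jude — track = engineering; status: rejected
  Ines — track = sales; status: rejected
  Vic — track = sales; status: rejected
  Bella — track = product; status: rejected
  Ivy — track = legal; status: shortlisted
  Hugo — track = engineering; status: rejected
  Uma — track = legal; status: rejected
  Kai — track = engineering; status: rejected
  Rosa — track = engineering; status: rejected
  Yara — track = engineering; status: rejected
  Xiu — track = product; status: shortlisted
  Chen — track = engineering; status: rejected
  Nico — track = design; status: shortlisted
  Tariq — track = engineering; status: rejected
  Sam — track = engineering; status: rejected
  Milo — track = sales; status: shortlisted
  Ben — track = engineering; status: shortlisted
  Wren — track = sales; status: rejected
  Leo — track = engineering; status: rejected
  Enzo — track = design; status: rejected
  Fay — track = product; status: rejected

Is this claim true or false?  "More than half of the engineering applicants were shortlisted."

Truth condition: |A ∩ B| > |A ∖ B|.
|A| = 17, |A ∩ B| = 2, |A ∖ B| = 15.
2 < 15, so the statement is false.

False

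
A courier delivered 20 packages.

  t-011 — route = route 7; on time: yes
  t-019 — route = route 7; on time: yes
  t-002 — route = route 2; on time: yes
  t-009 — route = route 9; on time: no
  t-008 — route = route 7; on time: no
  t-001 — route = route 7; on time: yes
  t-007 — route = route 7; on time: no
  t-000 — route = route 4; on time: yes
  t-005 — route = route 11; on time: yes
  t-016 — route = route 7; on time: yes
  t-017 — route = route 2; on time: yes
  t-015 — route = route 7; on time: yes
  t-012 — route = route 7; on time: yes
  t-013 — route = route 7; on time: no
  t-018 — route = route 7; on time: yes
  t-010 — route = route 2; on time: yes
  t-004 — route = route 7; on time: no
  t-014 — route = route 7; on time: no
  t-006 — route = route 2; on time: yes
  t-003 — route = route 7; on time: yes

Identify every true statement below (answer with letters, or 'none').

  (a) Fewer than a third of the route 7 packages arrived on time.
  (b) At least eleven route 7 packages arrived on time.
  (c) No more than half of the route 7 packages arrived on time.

none

|A| = 13, |A ∩ B| = 8, |A ∖ B| = 5.
(a) |A ∩ B| / |A| < 1/3: fails.
(b) |A ∩ B| ≥ 11: fails.
(c) |A ∩ B| ≤ |A ∖ B|: fails.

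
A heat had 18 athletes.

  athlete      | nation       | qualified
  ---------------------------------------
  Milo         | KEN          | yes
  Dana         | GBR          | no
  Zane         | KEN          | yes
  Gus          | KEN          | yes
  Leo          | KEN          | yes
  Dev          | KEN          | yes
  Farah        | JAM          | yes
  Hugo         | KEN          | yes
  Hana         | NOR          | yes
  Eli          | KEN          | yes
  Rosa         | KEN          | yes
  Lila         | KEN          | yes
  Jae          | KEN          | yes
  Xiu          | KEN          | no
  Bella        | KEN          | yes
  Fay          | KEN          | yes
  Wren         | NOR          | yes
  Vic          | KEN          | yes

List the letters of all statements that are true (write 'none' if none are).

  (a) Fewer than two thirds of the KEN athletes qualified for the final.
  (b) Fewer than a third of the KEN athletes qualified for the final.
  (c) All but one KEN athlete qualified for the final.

|A| = 14, |A ∩ B| = 13, |A ∖ B| = 1.
(a) |A ∩ B| / |A| < 2/3: fails.
(b) |A ∩ B| / |A| < 1/3: fails.
(c) |A ∖ B| = 1: holds.

(c)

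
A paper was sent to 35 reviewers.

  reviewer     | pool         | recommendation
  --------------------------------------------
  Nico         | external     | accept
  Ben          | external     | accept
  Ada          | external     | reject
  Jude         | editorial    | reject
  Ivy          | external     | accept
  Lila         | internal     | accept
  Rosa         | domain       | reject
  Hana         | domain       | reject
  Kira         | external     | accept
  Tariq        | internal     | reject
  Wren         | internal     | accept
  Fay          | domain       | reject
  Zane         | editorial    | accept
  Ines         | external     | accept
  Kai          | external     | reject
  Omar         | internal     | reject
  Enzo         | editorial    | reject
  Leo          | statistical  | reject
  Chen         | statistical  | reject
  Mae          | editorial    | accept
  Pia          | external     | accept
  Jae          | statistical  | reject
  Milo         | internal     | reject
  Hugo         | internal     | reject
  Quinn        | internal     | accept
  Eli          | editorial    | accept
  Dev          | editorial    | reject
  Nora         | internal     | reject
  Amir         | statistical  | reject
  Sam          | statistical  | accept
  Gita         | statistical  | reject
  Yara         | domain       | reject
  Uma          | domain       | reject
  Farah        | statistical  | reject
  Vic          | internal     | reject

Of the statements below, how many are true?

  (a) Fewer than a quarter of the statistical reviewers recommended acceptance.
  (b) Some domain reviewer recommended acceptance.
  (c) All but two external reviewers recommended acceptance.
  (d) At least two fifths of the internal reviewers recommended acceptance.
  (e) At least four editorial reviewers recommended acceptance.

(a) statistical: |A| = 7, |A ∩ B| = 1; needs |A ∩ B| / |A| < 1/4 — true.
(b) domain: |A| = 5, |A ∩ B| = 0; needs A ∩ B ≠ ∅ (|A ∩ B| ≥ 1) — false.
(c) external: |A| = 8, |A ∩ B| = 6; needs |A ∖ B| = 2 — true.
(d) internal: |A| = 9, |A ∩ B| = 3; needs |A ∩ B| / |A| ≥ 2/5 — false.
(e) editorial: |A| = 6, |A ∩ B| = 3; needs |A ∩ B| ≥ 4 — false.

2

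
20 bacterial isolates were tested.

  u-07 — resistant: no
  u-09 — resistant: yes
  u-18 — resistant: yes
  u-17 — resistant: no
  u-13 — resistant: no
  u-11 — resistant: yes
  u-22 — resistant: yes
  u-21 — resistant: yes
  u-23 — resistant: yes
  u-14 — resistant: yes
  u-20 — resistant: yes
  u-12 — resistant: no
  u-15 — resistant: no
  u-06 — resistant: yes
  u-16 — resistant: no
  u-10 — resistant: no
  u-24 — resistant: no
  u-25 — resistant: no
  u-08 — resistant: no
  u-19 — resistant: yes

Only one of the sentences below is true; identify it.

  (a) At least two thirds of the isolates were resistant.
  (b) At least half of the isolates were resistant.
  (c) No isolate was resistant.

|A| = 20, |A ∩ B| = 10, |A ∖ B| = 10.
(a) requires |A ∩ B| / |A| ≥ 2/3: false.
(b) requires |A ∩ B| ≥ |A ∖ B|: true.
(c) requires A ∩ B = ∅ (|A ∩ B| = 0): false.

(b)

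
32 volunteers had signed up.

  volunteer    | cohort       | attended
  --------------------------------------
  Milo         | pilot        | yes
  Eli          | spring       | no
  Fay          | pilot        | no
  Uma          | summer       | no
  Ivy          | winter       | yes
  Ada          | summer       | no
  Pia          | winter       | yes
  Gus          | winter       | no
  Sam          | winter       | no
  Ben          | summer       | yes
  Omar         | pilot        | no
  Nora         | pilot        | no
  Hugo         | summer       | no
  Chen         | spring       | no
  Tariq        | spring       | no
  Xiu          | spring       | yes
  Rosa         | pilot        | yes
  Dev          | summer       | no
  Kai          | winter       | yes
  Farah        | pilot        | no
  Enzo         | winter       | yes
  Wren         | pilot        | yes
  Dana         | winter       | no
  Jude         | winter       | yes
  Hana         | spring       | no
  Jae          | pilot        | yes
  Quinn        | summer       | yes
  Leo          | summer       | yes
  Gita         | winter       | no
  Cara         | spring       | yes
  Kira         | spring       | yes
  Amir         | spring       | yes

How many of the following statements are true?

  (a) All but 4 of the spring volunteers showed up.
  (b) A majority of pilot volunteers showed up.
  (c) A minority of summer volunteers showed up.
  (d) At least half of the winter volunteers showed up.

(a) spring: |A| = 8, |A ∩ B| = 4; needs |A ∖ B| = 4 — true.
(b) pilot: |A| = 8, |A ∩ B| = 4; needs |A ∩ B| > |A ∖ B| — false.
(c) summer: |A| = 7, |A ∩ B| = 3; needs |A ∩ B| < |A ∖ B| — true.
(d) winter: |A| = 9, |A ∩ B| = 5; needs |A ∩ B| ≥ |A ∖ B| — true.

3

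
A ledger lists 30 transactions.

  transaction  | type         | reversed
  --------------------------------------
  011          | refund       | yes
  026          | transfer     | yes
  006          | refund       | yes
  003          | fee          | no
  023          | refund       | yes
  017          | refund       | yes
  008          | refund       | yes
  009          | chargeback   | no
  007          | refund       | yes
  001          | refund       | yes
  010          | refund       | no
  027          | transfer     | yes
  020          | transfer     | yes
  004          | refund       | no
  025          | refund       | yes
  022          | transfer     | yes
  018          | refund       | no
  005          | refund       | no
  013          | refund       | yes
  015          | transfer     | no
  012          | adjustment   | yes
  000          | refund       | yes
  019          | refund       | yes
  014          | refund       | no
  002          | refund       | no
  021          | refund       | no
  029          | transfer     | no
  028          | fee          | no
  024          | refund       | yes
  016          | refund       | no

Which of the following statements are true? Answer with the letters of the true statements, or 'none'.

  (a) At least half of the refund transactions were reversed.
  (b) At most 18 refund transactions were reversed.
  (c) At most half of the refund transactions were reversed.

|A| = 20, |A ∩ B| = 12, |A ∖ B| = 8.
(a) |A ∩ B| ≥ |A ∖ B|: holds.
(b) |A ∩ B| ≤ 18: holds.
(c) |A ∩ B| ≤ |A ∖ B|: fails.

(a), (b)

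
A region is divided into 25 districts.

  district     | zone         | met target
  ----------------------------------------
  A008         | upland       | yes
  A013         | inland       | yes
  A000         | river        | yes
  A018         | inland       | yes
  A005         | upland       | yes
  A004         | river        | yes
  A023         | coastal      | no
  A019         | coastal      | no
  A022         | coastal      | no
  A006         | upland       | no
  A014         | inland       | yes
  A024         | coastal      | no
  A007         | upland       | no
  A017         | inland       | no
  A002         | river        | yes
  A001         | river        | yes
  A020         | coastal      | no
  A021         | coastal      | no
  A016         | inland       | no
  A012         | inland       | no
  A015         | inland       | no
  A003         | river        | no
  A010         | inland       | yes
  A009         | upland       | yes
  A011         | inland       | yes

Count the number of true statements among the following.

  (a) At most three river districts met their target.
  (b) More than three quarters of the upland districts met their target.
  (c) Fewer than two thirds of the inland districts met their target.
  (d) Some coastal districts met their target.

1

(a) river: |A| = 5, |A ∩ B| = 4; needs |A ∩ B| ≤ 3 — false.
(b) upland: |A| = 5, |A ∩ B| = 3; needs |A ∩ B| / |A| > 3/4 — false.
(c) inland: |A| = 9, |A ∩ B| = 5; needs |A ∩ B| / |A| < 2/3 — true.
(d) coastal: |A| = 6, |A ∩ B| = 0; needs A ∩ B ≠ ∅ (|A ∩ B| ≥ 1) — false.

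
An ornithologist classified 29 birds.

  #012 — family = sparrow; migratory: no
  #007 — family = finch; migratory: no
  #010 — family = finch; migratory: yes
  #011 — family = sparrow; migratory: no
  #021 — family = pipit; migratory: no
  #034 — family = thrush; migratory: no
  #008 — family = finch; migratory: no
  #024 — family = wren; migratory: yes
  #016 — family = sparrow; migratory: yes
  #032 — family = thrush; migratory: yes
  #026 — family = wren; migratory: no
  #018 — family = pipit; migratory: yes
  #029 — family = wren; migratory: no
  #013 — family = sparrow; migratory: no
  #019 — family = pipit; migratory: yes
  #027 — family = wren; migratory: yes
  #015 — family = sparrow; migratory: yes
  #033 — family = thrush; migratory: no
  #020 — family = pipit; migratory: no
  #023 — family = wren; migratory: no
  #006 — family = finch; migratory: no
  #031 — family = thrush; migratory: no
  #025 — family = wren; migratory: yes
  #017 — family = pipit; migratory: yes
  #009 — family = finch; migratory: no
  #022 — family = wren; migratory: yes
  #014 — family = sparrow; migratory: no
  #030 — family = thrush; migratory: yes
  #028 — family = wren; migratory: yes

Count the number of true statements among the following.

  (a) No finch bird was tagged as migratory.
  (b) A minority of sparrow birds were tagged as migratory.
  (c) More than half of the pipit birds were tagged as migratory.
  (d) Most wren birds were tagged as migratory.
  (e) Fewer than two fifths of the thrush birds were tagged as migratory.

3

(a) finch: |A| = 5, |A ∩ B| = 1; needs A ∩ B = ∅ (|A ∩ B| = 0) — false.
(b) sparrow: |A| = 6, |A ∩ B| = 2; needs |A ∩ B| < |A ∖ B| — true.
(c) pipit: |A| = 5, |A ∩ B| = 3; needs |A ∩ B| > |A ∖ B| — true.
(d) wren: |A| = 8, |A ∩ B| = 5; needs |A ∩ B| > |A ∖ B| — true.
(e) thrush: |A| = 5, |A ∩ B| = 2; needs |A ∩ B| / |A| < 2/5 — false.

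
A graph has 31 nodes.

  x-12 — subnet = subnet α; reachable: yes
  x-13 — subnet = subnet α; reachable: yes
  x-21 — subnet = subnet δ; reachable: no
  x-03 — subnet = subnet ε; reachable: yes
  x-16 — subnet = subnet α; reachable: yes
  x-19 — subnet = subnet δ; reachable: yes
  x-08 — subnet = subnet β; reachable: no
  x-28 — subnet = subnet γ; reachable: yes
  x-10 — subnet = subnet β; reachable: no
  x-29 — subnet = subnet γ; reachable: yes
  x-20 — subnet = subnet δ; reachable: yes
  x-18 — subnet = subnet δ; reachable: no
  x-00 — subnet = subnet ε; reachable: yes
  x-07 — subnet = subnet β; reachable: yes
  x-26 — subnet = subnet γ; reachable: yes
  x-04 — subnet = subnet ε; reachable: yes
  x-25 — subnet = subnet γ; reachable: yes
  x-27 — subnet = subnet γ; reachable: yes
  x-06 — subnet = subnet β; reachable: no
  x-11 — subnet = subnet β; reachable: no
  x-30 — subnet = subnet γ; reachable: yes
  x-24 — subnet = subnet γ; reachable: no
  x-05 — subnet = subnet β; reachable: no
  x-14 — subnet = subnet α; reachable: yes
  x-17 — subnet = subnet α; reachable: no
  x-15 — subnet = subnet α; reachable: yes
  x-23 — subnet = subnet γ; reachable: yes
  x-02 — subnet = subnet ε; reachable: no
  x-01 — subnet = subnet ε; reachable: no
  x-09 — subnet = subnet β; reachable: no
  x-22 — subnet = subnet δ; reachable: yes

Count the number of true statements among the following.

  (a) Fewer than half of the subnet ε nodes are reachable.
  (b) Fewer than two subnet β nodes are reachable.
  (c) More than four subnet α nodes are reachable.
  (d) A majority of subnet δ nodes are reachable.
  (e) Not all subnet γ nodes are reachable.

(a) subnet ε: |A| = 5, |A ∩ B| = 3; needs |A ∩ B| < |A ∖ B| — false.
(b) subnet β: |A| = 7, |A ∩ B| = 1; needs |A ∩ B| < 2 — true.
(c) subnet α: |A| = 6, |A ∩ B| = 5; needs |A ∩ B| > 4 — true.
(d) subnet δ: |A| = 5, |A ∩ B| = 3; needs |A ∩ B| > |A ∖ B| — true.
(e) subnet γ: |A| = 8, |A ∩ B| = 7; needs A ⊄ B (|A ∖ B| ≥ 1) — true.

4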